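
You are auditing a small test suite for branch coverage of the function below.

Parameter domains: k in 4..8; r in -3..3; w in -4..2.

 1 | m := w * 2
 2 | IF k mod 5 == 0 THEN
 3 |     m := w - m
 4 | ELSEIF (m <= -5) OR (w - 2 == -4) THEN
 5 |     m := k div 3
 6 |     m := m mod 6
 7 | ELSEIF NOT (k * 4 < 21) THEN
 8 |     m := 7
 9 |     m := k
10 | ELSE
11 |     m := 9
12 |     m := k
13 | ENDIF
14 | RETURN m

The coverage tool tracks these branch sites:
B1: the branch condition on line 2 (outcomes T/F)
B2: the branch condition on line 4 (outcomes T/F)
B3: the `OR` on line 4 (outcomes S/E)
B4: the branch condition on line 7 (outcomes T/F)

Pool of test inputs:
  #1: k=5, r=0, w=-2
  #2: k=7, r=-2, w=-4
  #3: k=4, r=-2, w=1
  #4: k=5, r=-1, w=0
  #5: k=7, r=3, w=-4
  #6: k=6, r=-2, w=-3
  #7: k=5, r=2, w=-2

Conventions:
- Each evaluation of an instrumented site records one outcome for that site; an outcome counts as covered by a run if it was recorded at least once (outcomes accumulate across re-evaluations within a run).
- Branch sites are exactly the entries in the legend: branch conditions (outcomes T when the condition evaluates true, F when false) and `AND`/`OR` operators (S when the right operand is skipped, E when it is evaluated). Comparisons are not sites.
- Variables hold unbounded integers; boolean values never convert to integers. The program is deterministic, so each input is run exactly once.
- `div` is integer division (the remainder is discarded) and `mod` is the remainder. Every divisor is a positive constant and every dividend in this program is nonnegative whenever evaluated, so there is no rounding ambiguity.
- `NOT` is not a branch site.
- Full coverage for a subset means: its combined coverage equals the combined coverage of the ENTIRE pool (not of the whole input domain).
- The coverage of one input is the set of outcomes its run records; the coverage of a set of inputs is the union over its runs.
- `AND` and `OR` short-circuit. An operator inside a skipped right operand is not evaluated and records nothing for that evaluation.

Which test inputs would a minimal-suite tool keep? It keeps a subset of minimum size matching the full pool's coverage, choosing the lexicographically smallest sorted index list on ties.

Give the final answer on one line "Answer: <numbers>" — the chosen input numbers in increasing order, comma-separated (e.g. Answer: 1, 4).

input #1 (k=5, r=0, w=-2): covers B1=T
input #2 (k=7, r=-2, w=-4): covers B1=F, B2=T, B3=S
input #3 (k=4, r=-2, w=1): covers B1=F, B2=F, B3=E, B4=F
input #4 (k=5, r=-1, w=0): covers B1=T
input #5 (k=7, r=3, w=-4): covers B1=F, B2=T, B3=S
input #6 (k=6, r=-2, w=-3): covers B1=F, B2=T, B3=S
input #7 (k=5, r=2, w=-2): covers B1=T
union over all inputs: B1=T, B1=F, B2=T, B2=F, B3=S, B3=E, B4=F (7 outcomes)
every size-1 subset falls short of the 7 outcomes (best: 4/7)
every size-2 subset falls short of the 7 outcomes (best: 6/7)
inputs {1, 2, 3} (size 3) cover everything; no size-3 subset with a lexicographically smaller index list covers all 7

Answer: 1, 2, 3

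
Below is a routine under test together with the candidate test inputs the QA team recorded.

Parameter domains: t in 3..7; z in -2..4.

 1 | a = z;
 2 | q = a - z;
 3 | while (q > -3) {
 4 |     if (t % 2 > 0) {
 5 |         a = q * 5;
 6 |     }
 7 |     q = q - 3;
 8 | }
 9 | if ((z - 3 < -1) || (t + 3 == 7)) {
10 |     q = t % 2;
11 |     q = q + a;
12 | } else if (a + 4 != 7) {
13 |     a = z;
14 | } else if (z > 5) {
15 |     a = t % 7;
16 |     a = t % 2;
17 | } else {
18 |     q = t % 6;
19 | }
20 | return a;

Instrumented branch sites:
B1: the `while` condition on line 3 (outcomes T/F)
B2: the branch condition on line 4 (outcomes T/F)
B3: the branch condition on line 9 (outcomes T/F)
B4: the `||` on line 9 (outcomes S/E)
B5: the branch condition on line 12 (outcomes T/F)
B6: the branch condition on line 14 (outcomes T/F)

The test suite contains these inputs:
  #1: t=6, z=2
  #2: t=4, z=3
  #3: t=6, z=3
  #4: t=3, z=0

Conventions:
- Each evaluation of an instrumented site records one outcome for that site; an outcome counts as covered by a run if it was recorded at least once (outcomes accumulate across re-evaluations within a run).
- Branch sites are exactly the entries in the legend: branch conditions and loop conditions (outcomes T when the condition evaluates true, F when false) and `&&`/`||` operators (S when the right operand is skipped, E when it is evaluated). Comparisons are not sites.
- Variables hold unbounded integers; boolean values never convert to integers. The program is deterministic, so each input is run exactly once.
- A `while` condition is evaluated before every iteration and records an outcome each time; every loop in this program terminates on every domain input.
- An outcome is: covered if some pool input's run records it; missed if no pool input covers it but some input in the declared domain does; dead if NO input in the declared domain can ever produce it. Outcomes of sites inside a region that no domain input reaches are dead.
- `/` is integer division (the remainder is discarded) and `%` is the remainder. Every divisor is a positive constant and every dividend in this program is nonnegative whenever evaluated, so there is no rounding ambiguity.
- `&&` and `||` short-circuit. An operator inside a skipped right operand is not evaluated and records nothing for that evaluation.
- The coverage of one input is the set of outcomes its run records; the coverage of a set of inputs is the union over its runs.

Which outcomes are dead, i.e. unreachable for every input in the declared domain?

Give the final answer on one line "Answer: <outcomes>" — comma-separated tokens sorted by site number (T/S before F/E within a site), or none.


checking every outcome against all 35 domain inputs:
  B6=T: no domain input ever produces it -> dead
  reachable outcomes have witnesses, e.g. B1=T (e.g. t=3, z=-2), B1=F (e.g. t=3, z=-2), B2=T (e.g. t=3, z=-2), B2=F (e.g. t=4, z=-2)
Answer: B6=T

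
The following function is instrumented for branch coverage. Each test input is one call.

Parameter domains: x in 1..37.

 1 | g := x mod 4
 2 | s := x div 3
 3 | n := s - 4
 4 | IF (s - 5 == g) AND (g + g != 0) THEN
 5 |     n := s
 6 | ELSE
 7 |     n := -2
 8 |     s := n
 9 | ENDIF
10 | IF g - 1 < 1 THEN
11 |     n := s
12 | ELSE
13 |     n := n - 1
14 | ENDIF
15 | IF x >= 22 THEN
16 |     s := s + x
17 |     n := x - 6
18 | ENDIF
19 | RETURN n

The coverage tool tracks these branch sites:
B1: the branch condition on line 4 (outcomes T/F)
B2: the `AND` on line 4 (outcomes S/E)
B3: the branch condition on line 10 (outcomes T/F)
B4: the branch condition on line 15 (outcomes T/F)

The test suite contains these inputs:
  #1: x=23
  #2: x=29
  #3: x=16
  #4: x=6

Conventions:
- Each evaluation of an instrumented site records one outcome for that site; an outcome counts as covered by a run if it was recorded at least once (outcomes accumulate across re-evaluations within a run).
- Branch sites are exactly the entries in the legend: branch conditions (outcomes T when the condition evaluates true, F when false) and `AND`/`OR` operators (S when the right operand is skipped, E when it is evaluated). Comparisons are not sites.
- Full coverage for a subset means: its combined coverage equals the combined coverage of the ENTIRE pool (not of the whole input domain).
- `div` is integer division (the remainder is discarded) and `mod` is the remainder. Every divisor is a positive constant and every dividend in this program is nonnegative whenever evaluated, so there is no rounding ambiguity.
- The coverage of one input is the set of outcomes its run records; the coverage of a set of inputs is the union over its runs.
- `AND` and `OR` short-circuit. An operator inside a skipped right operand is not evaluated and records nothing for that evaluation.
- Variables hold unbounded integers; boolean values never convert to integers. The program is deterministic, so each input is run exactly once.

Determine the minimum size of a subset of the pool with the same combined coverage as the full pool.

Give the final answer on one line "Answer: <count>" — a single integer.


input #1, x=23: events B2->S, B1->F, B3->F, B4->T; outcomes B1=F, B2=S, B3=F, B4=T
input #2, x=29: events B2->S, B1->F, B3->T, B4->T; outcomes B1=F, B2=S, B3=T, B4=T
input #3, x=16: events B2->E, B1->F, B3->T, B4->F; outcomes B1=F, B2=E, B3=T, B4=F
input #4, x=6: events B2->S, B1->F, B3->F, B4->F; outcomes B1=F, B2=S, B3=F, B4=F
union over all inputs: B1=F, B2=S, B2=E, B3=T, B3=F, B4=T, B4=F (7 outcomes)
checked all size-1 subsets: none covers 7 outcomes (max 4/7)
size 2: inputs {1, 3} cover all 7 outcomes, and no lexicographically smaller subset of this size does
Answer: 2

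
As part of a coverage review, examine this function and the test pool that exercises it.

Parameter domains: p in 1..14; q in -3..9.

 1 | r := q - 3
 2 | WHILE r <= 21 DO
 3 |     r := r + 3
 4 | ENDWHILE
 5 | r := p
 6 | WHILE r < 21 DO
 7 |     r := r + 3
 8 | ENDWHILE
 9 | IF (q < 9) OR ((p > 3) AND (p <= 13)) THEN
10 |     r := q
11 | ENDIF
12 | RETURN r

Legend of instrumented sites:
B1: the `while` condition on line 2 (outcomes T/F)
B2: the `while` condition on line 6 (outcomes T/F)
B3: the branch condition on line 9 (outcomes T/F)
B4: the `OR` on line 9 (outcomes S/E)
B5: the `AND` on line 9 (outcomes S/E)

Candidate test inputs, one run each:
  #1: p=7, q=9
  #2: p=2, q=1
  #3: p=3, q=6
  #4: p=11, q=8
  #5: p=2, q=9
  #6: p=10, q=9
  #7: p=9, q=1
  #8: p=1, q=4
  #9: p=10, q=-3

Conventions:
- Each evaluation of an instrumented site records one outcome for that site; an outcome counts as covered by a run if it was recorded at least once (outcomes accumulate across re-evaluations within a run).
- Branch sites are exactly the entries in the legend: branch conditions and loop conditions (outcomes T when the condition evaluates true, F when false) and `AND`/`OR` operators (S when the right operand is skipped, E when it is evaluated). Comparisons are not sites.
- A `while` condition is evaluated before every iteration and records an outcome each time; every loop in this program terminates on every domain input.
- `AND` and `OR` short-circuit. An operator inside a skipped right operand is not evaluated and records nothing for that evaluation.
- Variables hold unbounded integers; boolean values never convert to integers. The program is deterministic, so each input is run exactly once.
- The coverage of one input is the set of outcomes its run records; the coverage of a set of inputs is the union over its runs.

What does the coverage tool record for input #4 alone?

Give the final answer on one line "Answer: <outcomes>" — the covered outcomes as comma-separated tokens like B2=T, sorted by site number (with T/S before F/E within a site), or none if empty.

Simulating input #4 (p=11, q=8) step by step:
  B1->T, B1->T, B1->T, B1->T, B1->T, B1->T, B1->F, B2->T, B2->T, B2->T
  B2->T, B2->F, B4->S, B3->T
collecting distinct outcomes: B1=T, B1=F, B2=T, B2=F, B3=T, B4=S

Answer: B1=T, B1=F, B2=T, B2=F, B3=T, B4=S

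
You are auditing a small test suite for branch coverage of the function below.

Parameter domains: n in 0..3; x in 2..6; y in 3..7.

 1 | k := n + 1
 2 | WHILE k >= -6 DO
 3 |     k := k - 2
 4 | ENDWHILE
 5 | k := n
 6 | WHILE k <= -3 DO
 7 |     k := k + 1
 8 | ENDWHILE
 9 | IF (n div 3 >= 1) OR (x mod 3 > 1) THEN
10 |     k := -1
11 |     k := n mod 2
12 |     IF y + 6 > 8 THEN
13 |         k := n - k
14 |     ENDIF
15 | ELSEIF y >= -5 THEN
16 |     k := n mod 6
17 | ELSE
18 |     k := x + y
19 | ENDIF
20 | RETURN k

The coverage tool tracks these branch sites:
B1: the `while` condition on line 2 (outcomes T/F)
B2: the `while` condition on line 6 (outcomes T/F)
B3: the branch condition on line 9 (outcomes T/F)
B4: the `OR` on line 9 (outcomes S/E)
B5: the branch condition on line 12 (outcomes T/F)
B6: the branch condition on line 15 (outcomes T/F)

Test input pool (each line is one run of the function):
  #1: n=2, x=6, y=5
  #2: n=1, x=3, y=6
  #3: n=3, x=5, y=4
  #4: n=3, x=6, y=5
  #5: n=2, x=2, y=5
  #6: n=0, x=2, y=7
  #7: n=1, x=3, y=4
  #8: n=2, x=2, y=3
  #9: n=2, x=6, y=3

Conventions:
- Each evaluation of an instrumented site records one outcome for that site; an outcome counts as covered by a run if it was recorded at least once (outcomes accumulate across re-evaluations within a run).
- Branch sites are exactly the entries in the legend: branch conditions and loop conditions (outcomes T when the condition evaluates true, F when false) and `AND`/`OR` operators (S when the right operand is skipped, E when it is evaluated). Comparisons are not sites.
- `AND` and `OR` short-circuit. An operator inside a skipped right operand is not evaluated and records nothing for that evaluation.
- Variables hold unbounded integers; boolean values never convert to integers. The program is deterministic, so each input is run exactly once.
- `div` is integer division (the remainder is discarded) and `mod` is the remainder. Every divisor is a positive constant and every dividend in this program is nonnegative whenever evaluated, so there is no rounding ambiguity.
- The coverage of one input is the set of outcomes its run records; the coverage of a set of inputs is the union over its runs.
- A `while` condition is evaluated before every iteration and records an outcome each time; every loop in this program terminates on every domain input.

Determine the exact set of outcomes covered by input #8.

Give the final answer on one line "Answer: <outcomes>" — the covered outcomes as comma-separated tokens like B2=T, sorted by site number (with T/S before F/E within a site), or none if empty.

Tracing the run of input #8 (n=2, x=2, y=3):
  B1->T, B1->T, B1->T, B1->T, B1->T, B1->F, B2->F, B4->E, B3->T, B5->T
deduplicating events, the covered set is: B1=T, B1=F, B2=F, B3=T, B4=E, B5=T

Answer: B1=T, B1=F, B2=F, B3=T, B4=E, B5=T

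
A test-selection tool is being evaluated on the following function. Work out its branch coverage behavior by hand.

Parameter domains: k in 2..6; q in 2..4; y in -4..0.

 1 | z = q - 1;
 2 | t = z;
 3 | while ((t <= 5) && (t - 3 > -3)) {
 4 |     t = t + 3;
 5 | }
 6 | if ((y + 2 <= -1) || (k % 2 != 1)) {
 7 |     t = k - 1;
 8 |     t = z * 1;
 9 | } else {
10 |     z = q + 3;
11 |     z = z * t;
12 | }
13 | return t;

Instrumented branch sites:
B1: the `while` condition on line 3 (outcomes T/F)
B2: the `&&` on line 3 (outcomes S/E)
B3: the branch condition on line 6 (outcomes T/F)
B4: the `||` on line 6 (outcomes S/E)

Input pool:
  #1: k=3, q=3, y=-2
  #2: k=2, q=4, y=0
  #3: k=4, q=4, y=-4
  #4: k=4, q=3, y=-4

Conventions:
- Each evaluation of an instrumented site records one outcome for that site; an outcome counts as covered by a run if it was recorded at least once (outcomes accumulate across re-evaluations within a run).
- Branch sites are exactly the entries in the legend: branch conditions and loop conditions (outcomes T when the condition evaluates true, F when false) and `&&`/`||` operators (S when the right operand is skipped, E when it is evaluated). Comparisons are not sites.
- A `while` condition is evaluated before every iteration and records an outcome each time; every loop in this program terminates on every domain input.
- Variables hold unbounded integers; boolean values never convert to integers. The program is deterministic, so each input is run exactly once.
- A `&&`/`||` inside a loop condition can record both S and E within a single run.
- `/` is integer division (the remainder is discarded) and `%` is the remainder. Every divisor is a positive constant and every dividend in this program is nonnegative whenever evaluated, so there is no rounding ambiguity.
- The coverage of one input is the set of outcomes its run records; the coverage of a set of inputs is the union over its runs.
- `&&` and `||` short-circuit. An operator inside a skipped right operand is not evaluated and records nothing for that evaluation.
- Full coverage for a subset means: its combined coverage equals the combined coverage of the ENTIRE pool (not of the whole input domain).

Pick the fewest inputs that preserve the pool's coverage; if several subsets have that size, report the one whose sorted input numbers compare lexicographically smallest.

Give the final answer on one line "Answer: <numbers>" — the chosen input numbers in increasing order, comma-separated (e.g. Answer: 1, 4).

input #1, k=3, q=3, y=-2: events B2->E, B1->T, B2->E, B1->T, B2->S, B1->F, B4->E, B3->F; outcomes B1=T, B1=F, B2=S, B2=E, B3=F, B4=E
input #2, k=2, q=4, y=0: events B2->E, B1->T, B2->S, B1->F, B4->E, B3->T; outcomes B1=T, B1=F, B2=S, B2=E, B3=T, B4=E
input #3, k=4, q=4, y=-4: events B2->E, B1->T, B2->S, B1->F, B4->S, B3->T; outcomes B1=T, B1=F, B2=S, B2=E, B3=T, B4=S
input #4, k=4, q=3, y=-4: events B2->E, B1->T, B2->E, B1->T, B2->S, B1->F, B4->S, B3->T; outcomes B1=T, B1=F, B2=S, B2=E, B3=T, B4=S
pool-wide coverage (8 outcomes): B1=T, B1=F, B2=S, B2=E, B3=T, B3=F, B4=S, B4=E
every size-1 subset falls short of the 8 outcomes (best: 6/8)
the canonical winner is {1, 3}: size 2, full 8-outcome coverage, earliest index list among size-2 covers

Answer: 1, 3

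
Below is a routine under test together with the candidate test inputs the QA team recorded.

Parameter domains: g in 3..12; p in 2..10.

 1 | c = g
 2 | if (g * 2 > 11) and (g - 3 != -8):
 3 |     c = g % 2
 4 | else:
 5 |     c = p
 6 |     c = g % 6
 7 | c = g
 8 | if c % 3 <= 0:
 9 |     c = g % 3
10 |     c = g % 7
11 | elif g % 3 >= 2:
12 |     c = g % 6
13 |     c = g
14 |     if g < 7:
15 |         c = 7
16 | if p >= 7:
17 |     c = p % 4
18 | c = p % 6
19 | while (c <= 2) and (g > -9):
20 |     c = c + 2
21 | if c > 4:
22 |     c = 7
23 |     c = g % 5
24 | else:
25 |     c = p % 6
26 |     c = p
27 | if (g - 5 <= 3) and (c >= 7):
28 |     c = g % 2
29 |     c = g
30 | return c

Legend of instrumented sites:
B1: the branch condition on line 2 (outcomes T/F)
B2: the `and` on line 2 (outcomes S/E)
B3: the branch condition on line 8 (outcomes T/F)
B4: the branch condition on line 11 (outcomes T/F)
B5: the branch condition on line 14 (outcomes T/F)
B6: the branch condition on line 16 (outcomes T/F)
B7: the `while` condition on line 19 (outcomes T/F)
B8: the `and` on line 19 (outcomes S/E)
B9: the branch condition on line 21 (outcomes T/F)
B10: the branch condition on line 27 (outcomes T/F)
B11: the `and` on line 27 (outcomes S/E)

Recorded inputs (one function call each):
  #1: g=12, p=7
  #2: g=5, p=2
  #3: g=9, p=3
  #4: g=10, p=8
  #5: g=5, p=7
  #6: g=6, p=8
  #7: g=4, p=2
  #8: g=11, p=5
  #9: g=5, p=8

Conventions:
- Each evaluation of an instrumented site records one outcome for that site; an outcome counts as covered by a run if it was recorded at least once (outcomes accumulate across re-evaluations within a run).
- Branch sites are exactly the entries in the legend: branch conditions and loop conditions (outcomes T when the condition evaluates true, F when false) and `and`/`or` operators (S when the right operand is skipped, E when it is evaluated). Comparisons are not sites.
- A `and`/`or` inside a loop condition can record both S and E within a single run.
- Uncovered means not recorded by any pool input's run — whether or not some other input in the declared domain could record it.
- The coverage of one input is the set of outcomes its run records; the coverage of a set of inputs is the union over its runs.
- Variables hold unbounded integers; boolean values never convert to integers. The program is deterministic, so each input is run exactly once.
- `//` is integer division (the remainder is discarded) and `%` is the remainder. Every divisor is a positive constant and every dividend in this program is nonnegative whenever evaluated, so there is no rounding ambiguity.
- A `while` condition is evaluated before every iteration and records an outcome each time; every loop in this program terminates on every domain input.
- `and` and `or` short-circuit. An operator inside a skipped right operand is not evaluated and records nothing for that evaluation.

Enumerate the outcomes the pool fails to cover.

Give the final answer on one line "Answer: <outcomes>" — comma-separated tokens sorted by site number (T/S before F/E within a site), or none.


input #1, g=12, p=7: outcomes B1=T, B2=E, B3=T, B6=T, B7=T, B7=F, B8=S, B8=E, B9=F, B10=F, B11=S
input #2, g=5, p=2: outcomes B1=F, B2=S, B3=F, B4=T, B5=T, B6=F, B7=T, B7=F, B8=S, B8=E, B9=F, B10=F, B11=E
input #3, g=9, p=3: outcomes B1=T, B2=E, B3=T, B6=F, B7=F, B8=S, B9=F, B10=F, B11=S
input #4, g=10, p=8: outcomes B1=T, B2=E, B3=F, B4=F, B6=T, B7=T, B7=F, B8=S, B8=E, B9=F, B10=F, B11=S
input #5, g=5, p=7: outcomes B1=F, B2=S, B3=F, B4=T, B5=T, B6=T, B7=T, B7=F, B8=S, B8=E, B9=F, B10=T, B11=E
input #6, g=6, p=8: outcomes B1=T, B2=E, B3=T, B6=T, B7=T, B7=F, B8=S, B8=E, B9=F, B10=T, B11=E
input #7, g=4, p=2: outcomes B1=F, B2=S, B3=F, B4=F, B6=F, B7=T, B7=F, B8=S, B8=E, B9=F, B10=F, B11=E
input #8, g=11, p=5: outcomes B1=T, B2=E, B3=F, B4=T, B5=F, B6=F, B7=F, B8=S, B9=T, B10=F, B11=S
input #9, g=5, p=8: outcomes B1=F, B2=S, B3=F, B4=T, B5=T, B6=T, B7=T, B7=F, B8=S, B8=E, B9=F, B10=T, B11=E
union over the pool: B1=T, B1=F, B2=S, B2=E, B3=T, B3=F, B4=T, B4=F, B5=T, B5=F, B6=T, B6=F, B7=T, B7=F, B8=S, B8=E, B9=T, B9=F, B10=T, B10=F, B11=S, B11=E
uncovered (0 of 22): none
Answer: none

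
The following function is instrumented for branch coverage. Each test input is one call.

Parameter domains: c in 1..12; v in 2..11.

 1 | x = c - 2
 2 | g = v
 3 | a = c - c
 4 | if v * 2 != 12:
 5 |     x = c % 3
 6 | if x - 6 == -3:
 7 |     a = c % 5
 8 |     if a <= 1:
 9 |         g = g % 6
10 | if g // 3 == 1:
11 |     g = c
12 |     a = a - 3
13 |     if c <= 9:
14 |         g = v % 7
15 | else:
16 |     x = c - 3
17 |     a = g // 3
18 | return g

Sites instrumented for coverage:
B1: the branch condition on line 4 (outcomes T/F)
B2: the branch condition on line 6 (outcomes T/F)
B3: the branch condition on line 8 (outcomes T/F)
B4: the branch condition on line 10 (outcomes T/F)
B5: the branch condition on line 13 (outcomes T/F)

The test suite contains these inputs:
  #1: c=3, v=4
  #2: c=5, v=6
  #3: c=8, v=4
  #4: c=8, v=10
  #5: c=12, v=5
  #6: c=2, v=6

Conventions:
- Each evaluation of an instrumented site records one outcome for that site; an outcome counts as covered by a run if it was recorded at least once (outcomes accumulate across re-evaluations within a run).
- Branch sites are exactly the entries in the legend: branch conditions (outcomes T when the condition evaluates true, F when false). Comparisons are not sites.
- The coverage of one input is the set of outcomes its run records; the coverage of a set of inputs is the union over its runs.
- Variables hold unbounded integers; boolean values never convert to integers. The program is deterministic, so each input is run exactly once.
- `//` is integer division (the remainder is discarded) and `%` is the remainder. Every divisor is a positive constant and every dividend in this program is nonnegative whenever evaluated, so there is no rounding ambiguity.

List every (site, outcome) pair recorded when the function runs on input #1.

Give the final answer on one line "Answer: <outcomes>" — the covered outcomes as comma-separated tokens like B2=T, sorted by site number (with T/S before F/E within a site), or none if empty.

Tracing the run of input #1 (c=3, v=4):
  B1->T, B2->F, B4->T, B5->T
distinct outcomes covered: B1=T, B2=F, B4=T, B5=T

Answer: B1=T, B2=F, B4=T, B5=T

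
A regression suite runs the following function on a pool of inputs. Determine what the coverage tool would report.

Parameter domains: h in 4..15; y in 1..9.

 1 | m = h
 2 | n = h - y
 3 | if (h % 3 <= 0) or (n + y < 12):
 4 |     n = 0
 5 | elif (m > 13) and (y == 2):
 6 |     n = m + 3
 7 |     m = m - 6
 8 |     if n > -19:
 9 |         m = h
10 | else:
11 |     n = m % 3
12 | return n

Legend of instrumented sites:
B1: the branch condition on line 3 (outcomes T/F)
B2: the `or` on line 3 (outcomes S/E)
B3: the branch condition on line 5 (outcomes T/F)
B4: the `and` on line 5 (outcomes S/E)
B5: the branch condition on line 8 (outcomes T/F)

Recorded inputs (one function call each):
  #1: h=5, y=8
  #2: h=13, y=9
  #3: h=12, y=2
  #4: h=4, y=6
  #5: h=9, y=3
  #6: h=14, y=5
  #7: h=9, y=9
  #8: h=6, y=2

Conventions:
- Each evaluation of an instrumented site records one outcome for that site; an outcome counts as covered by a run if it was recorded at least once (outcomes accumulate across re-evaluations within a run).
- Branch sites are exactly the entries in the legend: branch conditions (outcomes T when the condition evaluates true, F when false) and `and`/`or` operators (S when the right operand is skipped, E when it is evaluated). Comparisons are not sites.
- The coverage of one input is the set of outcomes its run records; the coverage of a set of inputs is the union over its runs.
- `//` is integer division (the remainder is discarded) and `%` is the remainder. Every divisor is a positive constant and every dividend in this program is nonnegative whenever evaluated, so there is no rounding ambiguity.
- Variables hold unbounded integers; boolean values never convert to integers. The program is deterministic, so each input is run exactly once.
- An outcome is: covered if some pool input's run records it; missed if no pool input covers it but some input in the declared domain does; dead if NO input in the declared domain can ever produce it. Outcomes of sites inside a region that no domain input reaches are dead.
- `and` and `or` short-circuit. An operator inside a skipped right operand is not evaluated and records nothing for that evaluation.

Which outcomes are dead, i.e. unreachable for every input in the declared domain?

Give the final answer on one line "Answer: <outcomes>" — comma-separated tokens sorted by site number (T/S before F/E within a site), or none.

running all 108 domain inputs and tallying outcomes:
  B5=F: no domain input ever produces it -> dead
  reachable outcomes have witnesses, e.g. B1=T (e.g. h=4, y=1), B1=F (e.g. h=13, y=1), B2=S (e.g. h=6, y=1), B2=E (e.g. h=4, y=1)

Answer: B5=F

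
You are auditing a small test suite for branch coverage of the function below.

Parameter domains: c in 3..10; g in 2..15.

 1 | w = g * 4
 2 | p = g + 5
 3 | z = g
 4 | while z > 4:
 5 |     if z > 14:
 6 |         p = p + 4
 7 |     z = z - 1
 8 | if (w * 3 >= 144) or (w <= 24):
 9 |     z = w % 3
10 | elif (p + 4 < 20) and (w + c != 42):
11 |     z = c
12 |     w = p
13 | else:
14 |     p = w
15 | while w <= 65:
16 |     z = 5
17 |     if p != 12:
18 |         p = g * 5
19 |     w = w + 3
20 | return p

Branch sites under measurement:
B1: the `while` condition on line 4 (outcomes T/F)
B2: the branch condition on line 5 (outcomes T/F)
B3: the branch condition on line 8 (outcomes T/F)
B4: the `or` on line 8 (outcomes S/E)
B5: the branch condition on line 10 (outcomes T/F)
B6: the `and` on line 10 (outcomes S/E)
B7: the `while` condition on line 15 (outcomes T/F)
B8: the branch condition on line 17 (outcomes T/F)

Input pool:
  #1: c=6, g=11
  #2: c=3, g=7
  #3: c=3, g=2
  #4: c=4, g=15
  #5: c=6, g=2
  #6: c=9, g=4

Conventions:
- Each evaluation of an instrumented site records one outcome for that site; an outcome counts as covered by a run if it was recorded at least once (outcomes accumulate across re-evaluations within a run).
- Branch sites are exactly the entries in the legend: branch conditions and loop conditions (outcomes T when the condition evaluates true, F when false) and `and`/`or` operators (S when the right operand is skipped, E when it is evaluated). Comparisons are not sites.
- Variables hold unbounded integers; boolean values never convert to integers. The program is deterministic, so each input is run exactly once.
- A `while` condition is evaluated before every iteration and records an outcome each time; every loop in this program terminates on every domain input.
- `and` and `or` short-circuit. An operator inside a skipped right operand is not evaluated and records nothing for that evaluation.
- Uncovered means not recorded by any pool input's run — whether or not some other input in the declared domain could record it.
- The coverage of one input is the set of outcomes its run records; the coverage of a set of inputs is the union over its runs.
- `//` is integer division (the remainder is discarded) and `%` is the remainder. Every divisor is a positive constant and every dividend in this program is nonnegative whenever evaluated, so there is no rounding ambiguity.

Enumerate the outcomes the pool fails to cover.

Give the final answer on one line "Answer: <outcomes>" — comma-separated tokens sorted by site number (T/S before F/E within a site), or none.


input #1 (c=6, g=11): events B1->T, B2->F, B1->T, B2->F, B1->T, B2->F, B1->T, B2->F, B1->T, B2->F, B1->T, B2->F, B1->T, B2->F, ...; covers B1=T, B1=F, B2=F, B3=F, B4=E, B5=F, B6=S, B7=T, B7=F, B8=T
input #2 (c=3, g=7): events B1->T, B2->F, B1->T, B2->F, B1->T, B2->F, B1->F, B4->E, B3->F, B6->E, B5->T, B7->T, B8->F, B7->T, ...; covers B1=T, B1=F, B2=F, B3=F, B4=E, B5=T, B6=E, B7=T, B7=F, B8=F
input #3 (c=3, g=2): events B1->F, B4->E, B3->T, B7->T, B8->T, B7->T, B8->T, B7->T, B8->T, B7->T, B8->T, B7->T, B8->T, B7->T, ...; covers B1=F, B3=T, B4=E, B7=T, B7=F, B8=T
input #4 (c=4, g=15): events B1->T, B2->T, B1->T, B2->F, B1->T, B2->F, B1->T, B2->F, B1->T, B2->F, B1->T, B2->F, B1->T, B2->F, ...; covers B1=T, B1=F, B2=T, B2=F, B3=T, B4=S, B7=T, B7=F, B8=T
input #5 (c=6, g=2): events B1->F, B4->E, B3->T, B7->T, B8->T, B7->T, B8->T, B7->T, B8->T, B7->T, B8->T, B7->T, B8->T, B7->T, ...; covers B1=F, B3=T, B4=E, B7=T, B7=F, B8=T
input #6 (c=9, g=4): events B1->F, B4->E, B3->T, B7->T, B8->T, B7->T, B8->T, B7->T, B8->T, B7->T, B8->T, B7->T, B8->T, B7->T, ...; covers B1=F, B3=T, B4=E, B7=T, B7=F, B8=T
union over the pool: B1=T, B1=F, B2=T, B2=F, B3=T, B3=F, B4=S, B4=E, B5=T, B5=F, B6=S, B6=E, B7=T, B7=F, B8=T, B8=F
uncovered (0 of 16): none
Answer: none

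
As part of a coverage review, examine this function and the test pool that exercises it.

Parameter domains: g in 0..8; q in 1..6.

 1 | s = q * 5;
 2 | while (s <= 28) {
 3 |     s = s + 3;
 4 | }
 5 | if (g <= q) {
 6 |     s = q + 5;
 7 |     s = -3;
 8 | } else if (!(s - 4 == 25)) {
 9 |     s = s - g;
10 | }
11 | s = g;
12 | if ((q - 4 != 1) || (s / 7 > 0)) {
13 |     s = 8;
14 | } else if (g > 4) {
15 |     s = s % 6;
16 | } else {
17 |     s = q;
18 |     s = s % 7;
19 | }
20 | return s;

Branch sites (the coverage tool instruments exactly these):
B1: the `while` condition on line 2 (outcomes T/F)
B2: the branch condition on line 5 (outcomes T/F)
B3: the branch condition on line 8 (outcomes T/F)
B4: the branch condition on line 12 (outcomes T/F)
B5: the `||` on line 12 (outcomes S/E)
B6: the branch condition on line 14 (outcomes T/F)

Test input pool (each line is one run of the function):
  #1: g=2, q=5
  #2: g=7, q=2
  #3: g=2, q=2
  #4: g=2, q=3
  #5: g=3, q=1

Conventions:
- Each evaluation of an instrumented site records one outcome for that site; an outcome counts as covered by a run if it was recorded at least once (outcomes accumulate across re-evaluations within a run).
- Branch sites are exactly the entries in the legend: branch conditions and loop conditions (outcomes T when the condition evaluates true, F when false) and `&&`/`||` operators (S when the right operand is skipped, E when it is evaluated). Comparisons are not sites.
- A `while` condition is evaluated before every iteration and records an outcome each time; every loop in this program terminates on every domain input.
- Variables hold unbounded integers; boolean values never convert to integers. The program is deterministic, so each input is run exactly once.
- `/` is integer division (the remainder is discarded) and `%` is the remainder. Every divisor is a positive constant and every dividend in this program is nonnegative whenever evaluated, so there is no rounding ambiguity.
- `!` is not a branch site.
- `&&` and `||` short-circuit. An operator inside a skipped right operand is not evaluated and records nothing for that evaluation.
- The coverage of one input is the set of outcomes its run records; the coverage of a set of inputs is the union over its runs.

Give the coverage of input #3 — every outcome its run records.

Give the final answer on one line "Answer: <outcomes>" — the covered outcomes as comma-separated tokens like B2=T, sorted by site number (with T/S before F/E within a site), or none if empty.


Event log for input #3 (g=2, q=2):
  B1->T, B1->T, B1->T, B1->T, B1->T, B1->T, B1->T, B1->F, B2->T, B5->S
  B4->T
distinct outcomes covered: B1=T, B1=F, B2=T, B4=T, B5=S
Answer: B1=T, B1=F, B2=T, B4=T, B5=S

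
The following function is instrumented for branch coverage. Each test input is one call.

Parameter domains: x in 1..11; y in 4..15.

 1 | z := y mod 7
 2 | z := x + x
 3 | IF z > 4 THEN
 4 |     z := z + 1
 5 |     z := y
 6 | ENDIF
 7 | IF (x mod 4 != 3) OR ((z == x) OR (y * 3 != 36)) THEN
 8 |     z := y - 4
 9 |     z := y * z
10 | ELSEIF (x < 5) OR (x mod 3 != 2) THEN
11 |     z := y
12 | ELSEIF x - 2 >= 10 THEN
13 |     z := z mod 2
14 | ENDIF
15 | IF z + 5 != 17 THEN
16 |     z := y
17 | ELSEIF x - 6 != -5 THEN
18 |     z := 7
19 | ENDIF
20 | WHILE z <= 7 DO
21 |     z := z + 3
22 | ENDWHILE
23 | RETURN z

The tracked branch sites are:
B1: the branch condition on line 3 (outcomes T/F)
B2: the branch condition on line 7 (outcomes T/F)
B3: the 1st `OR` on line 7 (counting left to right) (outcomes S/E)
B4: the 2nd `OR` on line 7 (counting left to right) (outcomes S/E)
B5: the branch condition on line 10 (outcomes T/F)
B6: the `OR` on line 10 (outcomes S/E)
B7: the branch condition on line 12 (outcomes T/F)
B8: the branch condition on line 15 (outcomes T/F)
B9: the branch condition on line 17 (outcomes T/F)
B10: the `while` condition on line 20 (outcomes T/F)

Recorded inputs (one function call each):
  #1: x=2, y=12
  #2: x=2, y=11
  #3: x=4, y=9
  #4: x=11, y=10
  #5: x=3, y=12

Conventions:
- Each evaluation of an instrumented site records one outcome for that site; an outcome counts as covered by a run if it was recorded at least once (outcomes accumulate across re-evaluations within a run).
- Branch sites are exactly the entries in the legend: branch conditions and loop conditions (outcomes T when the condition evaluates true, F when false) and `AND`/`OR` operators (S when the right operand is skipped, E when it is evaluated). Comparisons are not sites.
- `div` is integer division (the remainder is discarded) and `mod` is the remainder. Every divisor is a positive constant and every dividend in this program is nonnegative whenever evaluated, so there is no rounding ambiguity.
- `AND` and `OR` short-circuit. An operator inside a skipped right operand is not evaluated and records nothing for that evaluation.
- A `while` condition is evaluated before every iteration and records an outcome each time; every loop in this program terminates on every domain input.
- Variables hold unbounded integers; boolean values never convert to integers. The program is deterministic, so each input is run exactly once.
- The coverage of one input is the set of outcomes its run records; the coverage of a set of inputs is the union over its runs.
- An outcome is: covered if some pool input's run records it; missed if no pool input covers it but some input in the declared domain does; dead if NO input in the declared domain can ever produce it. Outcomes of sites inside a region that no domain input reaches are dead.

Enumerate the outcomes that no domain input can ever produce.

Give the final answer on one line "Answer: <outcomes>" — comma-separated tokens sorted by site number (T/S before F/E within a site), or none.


checking every outcome against all 132 domain inputs:
  B7=T: unreachable across the whole domain -> dead
  reachable outcomes have witnesses, e.g. B1=T (e.g. x=3, y=4), B1=F (e.g. x=1, y=4), B2=T (e.g. x=1, y=4), B2=F (e.g. x=3, y=12)
Answer: B7=T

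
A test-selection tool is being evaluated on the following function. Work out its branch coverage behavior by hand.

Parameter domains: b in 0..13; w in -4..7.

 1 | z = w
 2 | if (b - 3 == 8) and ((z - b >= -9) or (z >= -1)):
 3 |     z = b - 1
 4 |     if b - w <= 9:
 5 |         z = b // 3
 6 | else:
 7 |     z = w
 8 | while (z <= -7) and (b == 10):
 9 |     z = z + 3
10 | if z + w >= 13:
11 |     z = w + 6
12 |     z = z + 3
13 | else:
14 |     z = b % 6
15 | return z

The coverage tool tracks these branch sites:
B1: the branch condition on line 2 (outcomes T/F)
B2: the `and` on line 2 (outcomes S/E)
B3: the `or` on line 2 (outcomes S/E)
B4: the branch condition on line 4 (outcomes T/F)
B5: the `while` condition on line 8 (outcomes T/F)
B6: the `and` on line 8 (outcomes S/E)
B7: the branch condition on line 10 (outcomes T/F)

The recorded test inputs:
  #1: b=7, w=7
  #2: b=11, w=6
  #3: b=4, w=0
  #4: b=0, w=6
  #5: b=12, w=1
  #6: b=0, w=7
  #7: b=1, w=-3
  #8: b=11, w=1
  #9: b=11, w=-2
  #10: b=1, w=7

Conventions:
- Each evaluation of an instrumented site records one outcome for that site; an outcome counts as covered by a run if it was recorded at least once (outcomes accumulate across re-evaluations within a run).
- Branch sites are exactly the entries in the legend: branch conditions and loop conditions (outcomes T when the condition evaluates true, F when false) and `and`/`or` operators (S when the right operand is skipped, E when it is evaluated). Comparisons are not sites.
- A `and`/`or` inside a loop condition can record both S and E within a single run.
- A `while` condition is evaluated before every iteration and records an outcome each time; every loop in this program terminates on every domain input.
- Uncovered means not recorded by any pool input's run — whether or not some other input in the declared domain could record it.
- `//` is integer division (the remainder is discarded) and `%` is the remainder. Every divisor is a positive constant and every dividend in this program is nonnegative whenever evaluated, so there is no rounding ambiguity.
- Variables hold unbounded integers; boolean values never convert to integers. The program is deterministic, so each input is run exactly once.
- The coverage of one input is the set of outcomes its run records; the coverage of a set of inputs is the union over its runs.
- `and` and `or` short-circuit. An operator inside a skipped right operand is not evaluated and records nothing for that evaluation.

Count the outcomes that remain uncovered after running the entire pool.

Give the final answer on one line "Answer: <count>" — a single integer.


input #1, b=7, w=7: events B2->S, B1->F, B6->S, B5->F, B7->T; outcomes B1=F, B2=S, B5=F, B6=S, B7=T
input #2, b=11, w=6: events B2->E, B3->S, B1->T, B4->T, B6->S, B5->F, B7->F; outcomes B1=T, B2=E, B3=S, B4=T, B5=F, B6=S, B7=F
input #3, b=4, w=0: events B2->S, B1->F, B6->S, B5->F, B7->F; outcomes B1=F, B2=S, B5=F, B6=S, B7=F
input #4, b=0, w=6: events B2->S, B1->F, B6->S, B5->F, B7->F; outcomes B1=F, B2=S, B5=F, B6=S, B7=F
input #5, b=12, w=1: events B2->S, B1->F, B6->S, B5->F, B7->F; outcomes B1=F, B2=S, B5=F, B6=S, B7=F
input #6, b=0, w=7: events B2->S, B1->F, B6->S, B5->F, B7->T; outcomes B1=F, B2=S, B5=F, B6=S, B7=T
input #7, b=1, w=-3: events B2->S, B1->F, B6->S, B5->F, B7->F; outcomes B1=F, B2=S, B5=F, B6=S, B7=F
input #8, b=11, w=1: events B2->E, B3->E, B1->T, B4->F, B6->S, B5->F, B7->F; outcomes B1=T, B2=E, B3=E, B4=F, B5=F, B6=S, B7=F
input #9, b=11, w=-2: events B2->E, B3->E, B1->F, B6->S, B5->F, B7->F; outcomes B1=F, B2=E, B3=E, B5=F, B6=S, B7=F
input #10, b=1, w=7: events B2->S, B1->F, B6->S, B5->F, B7->T; outcomes B1=F, B2=S, B5=F, B6=S, B7=T
union over the pool: B1=T, B1=F, B2=S, B2=E, B3=S, B3=E, B4=T, B4=F, B5=F, B6=S, B7=T, B7=F
uncovered (2 of 14): B5=T, B6=E
Answer: 2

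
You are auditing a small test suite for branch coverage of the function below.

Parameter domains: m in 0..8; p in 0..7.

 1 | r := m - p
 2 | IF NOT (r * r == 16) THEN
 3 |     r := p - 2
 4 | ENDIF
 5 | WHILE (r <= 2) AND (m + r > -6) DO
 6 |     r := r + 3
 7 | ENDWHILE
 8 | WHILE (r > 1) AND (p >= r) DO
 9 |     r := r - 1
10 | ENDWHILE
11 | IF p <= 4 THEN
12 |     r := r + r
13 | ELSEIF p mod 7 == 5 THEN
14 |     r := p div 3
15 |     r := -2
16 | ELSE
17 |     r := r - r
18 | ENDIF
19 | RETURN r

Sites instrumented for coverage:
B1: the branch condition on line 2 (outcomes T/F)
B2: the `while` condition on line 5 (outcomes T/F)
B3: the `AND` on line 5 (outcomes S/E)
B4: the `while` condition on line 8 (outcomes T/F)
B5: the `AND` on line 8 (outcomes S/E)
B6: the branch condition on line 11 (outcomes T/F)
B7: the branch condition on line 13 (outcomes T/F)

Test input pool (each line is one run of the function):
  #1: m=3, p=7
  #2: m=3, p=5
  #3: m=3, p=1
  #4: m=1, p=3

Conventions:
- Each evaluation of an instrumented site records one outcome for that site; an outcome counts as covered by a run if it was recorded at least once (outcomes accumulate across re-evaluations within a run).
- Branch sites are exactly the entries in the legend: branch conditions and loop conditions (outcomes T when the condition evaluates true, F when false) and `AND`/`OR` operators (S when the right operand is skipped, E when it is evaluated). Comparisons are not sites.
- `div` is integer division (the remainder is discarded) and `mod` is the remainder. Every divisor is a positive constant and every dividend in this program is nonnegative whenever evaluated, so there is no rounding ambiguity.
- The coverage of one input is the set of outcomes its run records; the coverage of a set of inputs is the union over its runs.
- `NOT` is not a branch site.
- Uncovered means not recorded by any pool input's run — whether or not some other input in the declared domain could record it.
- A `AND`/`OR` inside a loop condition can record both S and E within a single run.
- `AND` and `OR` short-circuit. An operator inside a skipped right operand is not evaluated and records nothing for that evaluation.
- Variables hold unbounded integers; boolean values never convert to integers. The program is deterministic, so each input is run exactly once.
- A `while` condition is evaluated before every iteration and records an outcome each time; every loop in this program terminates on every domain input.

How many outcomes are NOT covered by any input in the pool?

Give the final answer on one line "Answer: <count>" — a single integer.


run #1 (m=3, p=7) records B1=F, B2=T, B2=F, B3=S, B3=E, B4=T, B4=F, B5=S, B5=E, B6=F, B7=F
run #2 (m=3, p=5) records B1=T, B2=F, B3=S, B4=T, B4=F, B5=S, B5=E, B6=F, B7=T
run #3 (m=3, p=1) records B1=T, B2=T, B2=F, B3=S, B3=E, B4=F, B5=E, B6=T
run #4 (m=1, p=3) records B1=T, B2=T, B2=F, B3=S, B3=E, B4=F, B5=E, B6=T
union over the pool: B1=T, B1=F, B2=T, B2=F, B3=S, B3=E, B4=T, B4=F, B5=S, B5=E, B6=T, B6=F, B7=T, B7=F
uncovered (0 of 14): none
Answer: 0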